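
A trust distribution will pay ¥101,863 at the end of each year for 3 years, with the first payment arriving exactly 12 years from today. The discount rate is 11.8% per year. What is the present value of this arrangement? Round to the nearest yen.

Ordinary annuity of 3 payments, first payment at period 12.
Periodic rate r = 0.118 per year.
The ordinary-annuity PV formula values the stream one period before the first payment (period 11); discount that back 11 periods:
PV₀ = 101,863 × [1 − (1+r)^−3] / r × (1+r)^−11 = ¥71,977

¥71,977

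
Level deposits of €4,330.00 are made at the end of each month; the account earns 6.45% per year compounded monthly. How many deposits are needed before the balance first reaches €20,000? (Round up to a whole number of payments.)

5 payments

Periodic rate r = 0.0645/12 per month; n is counted in months.
Ordinary annuity FV: 20,000 = 4,330 × [((1+r)^n − 1)/r].
(1+r)^n = 1 + 20,000 × r / 4,330, so n = ln(1 + 20,000·r/4,330) / ln(1+r) = 4.57.
Round up to a whole number of payments: n = 5.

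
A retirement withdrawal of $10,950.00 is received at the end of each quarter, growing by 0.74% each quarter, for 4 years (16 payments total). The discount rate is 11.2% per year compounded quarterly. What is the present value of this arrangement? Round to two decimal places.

$147,060.60

Periodic rate r = 0.112/4 per quarter; n is counted in quarters.
Growing ordinary annuity: PV = PMT₁ × [1 − ((1+g)/(1+r))^n] / (r − g) = 10,950 × [1 − ((1+0.0074)/(1+r))^16] / (r − 0.0074) = $147,060.60.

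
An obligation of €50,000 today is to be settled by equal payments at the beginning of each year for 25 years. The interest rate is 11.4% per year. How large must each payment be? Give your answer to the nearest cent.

Level annuity due; solve PV = PMT × [(1 − (1+r)^−n)/r] × (1+r) for PMT.
Periodic rate r = 0.114 per year.
With n = 25: PMT = 50,000 / ([(1 − (1+r)^−n)/r] × (1+r)) = €5,485.77

€5,485.77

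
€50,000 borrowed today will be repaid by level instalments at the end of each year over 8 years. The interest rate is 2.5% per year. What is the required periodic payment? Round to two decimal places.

Level ordinary annuity; solve PV = PMT × [(1 − (1+r)^−n)/r] for PMT.
Periodic rate r = 0.025 per year.
With n = 8: PMT = 50,000 / ([(1 − (1+r)^−n)/r]) = €6,973.37

€6,973.37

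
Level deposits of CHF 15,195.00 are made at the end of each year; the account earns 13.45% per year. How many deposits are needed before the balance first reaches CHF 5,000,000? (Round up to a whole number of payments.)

31 payments

Periodic rate r = 0.1345 per year.
Ordinary annuity FV: 5,000,000 = 15,195 × [((1+r)^n − 1)/r].
(1+r)^n = 1 + 5,000,000 × r / 15,195, so n = ln(1 + 5,000,000·r/15,195) / ln(1+r) = 30.21.
Round up to a whole number of payments: n = 31.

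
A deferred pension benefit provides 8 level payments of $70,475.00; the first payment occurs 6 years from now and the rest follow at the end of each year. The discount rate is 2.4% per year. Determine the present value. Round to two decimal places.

$450,730.06

Ordinary annuity of 8 payments, first payment at period 6.
Periodic rate r = 0.024 per year.
The ordinary-annuity PV formula values the stream one period before the first payment (period 5); discount that back 5 periods:
PV₀ = 70,475 × [1 − (1+r)^−8] / r × (1+r)^−5 = $450,730.06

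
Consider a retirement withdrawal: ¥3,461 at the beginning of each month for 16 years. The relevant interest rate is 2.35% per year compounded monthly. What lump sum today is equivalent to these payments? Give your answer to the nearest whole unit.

¥554,511

This is an annuity due: 192 payments of ¥3,461 at the beginning of each month.
Periodic rate r = 0.0235/12 per month; n is counted in months.
PV = PMT × [(1 − (1+r)^−n)/r] × (1+r) = 3,461 × [1 − (1+r)^−192] / r × (1+r) = ¥554,511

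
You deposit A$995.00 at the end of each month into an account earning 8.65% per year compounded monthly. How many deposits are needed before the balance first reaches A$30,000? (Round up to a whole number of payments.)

Periodic rate r = 0.0865/12 per month; n is counted in months.
Ordinary annuity FV: 30,000 = 995 × [((1+r)^n − 1)/r].
(1+r)^n = 1 + 30,000 × r / 995, so n = ln(1 + 30,000·r/995) / ln(1+r) = 27.38.
Round up to a whole number of payments: n = 28.

28 payments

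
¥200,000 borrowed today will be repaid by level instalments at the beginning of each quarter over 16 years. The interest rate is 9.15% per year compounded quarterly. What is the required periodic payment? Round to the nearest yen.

¥5,848

Level annuity due; solve PV = PMT × [(1 − (1+r)^−n)/r] × (1+r) for PMT.
Periodic rate r = 0.0915/4 per quarter; n is counted in quarters.
With n = 64: PMT = 200,000 / ([(1 − (1+r)^−n)/r] × (1+r)) = ¥5,848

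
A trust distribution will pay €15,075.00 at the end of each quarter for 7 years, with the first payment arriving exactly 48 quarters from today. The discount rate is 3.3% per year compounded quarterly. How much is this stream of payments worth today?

Ordinary annuity of 28 payments, first payment at period 48.
Periodic rate r = 0.033/4 per quarter; n is counted in quarters.
The ordinary-annuity PV formula values the stream one period before the first payment (period 47); discount that back 47 periods:
PV₀ = 15,075 × [1 − (1+r)^−28] / r × (1+r)^−47 = €255,226.18

€255,226.18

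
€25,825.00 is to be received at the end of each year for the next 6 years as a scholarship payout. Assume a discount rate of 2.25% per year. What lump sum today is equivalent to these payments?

This is an ordinary annuity: 6 payments of €25,825.00 at the end of each year.
Periodic rate r = 0.0225 per year.
PV = PMT × [(1 − (1+r)^−n)/r] = 25,825 × [1 − (1+r)^−6] / r = €143,444.36

€143,444.36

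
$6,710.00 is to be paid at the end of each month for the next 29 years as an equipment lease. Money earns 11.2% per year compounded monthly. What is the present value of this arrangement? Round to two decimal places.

This is an ordinary annuity: 348 payments of $6,710.00 at the end of each month.
Periodic rate r = 0.112/12 per month; n is counted in months.
PV = PMT × [(1 − (1+r)^−n)/r] = 6,710 × [1 − (1+r)^−348] / r = $690,572.94

$690,572.94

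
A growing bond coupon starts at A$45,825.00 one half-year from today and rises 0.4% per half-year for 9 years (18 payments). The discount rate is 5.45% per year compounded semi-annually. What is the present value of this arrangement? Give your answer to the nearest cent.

Periodic rate r = 0.0545/2 per half-year; n is counted in half-years.
Growing ordinary annuity: PV = PMT₁ × [1 − ((1+g)/(1+r))^n] / (r − g) = 45,825 × [1 − ((1+0.004)/(1+r))^18] / (r − 0.004) = A$665,651.78.

A$665,651.78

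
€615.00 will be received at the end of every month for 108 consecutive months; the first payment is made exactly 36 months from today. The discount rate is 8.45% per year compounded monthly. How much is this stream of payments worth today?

Ordinary annuity of 108 payments, first payment at period 36.
Periodic rate r = 0.0845/12 per month; n is counted in months.
The ordinary-annuity PV formula values the stream one period before the first payment (period 35); discount that back 35 periods:
PV₀ = 615 × [1 − (1+r)^−108] / r × (1+r)^−35 = €36,299.06

€36,299.06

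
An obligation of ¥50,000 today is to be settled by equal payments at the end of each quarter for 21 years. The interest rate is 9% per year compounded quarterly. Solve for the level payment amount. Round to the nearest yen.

Level ordinary annuity; solve PV = PMT × [(1 − (1+r)^−n)/r] for PMT.
Periodic rate r = 0.09/4 per quarter; n is counted in quarters.
With n = 84: PMT = 50,000 / ([(1 − (1+r)^−n)/r]) = ¥1,330

¥1,330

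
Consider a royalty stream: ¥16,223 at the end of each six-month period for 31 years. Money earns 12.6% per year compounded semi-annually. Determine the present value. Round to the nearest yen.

This is an ordinary annuity: 62 payments of ¥16,223 at the end of each six-month period.
Periodic rate r = 0.126/2 per half-year; n is counted in half-years.
PV = PMT × [(1 − (1+r)^−n)/r] = 16,223 × [1 − (1+r)^−62] / r = ¥251,677

¥251,677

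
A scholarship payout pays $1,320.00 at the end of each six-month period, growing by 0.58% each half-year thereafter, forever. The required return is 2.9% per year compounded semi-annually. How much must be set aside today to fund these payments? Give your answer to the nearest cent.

Periodic rate r = 0.029/2 per half-year.
Growing perpetuity (Gordon): PV = PMT₁ / (r − g) = 1,320 / (r − 0.0058) = $151,724.14.

$151,724.14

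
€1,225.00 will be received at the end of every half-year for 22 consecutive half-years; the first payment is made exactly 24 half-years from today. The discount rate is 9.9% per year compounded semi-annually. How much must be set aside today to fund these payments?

€5,331.84

Ordinary annuity of 22 payments, first payment at period 24.
Periodic rate r = 0.099/2 per half-year; n is counted in half-years.
The ordinary-annuity PV formula values the stream one period before the first payment (period 23); discount that back 23 periods:
PV₀ = 1,225 × [1 − (1+r)^−22] / r × (1+r)^−23 = €5,331.84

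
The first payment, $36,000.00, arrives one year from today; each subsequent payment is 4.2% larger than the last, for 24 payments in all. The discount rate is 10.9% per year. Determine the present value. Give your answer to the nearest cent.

Periodic rate r = 0.109 per year.
Growing ordinary annuity: PV = PMT₁ × [1 − ((1+g)/(1+r))^n] / (r − g) = 36,000 × [1 − ((1+0.042)/(1+r))^24] / (r − 0.042) = $416,894.20.

$416,894.20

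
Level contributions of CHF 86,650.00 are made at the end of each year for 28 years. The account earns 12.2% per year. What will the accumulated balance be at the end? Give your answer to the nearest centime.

CHF 17,122,110.28

This is an ordinary annuity: 28 deposits of CHF 86,650.00 at the end of each year.
Periodic rate r = 0.122 per year.
FV = PMT × [((1+r)^n − 1)/r] = 86,650 × [(1+r)^28 − 1] / r = CHF 17,122,110.28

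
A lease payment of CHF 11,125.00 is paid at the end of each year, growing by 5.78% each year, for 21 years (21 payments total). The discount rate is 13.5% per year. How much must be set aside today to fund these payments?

CHF 111,278.22

Periodic rate r = 0.135 per year.
Growing ordinary annuity: PV = PMT₁ × [1 − ((1+g)/(1+r))^n] / (r − g) = 11,125 × [1 − ((1+0.0578)/(1+r))^21] / (r − 0.0578) = CHF 111,278.22.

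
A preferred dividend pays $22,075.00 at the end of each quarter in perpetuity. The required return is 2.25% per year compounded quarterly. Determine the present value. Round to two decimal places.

Periodic rate r = 0.0225/4 per quarter.
Level perpetuity: PV = PMT / r = 22,075 / (0.0225/4) = $3,924,444.44.

$3,924,444.44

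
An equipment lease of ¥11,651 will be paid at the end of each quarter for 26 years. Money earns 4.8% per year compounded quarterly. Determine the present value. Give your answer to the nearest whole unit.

This is an ordinary annuity: 104 payments of ¥11,651 at the end of each quarter.
Periodic rate r = 0.048/4 per quarter; n is counted in quarters.
PV = PMT × [(1 − (1+r)^−n)/r] = 11,651 × [1 − (1+r)^−104] / r = ¥690,109

¥690,109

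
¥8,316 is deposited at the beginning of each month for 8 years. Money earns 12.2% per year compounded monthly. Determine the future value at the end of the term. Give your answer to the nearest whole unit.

¥1,355,744

This is an annuity due: 96 deposits of ¥8,316 at the beginning of each month.
Periodic rate r = 0.122/12 per month; n is counted in months.
FV = PMT × [((1+r)^n − 1)/r] × (1+r) = 8,316 × [(1+r)^96 − 1] / r × (1+r) = ¥1,355,744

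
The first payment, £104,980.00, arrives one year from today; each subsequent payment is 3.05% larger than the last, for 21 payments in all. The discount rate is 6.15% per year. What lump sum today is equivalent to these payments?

£1,569,125.68

Periodic rate r = 0.0615 per year.
Growing ordinary annuity: PV = PMT₁ × [1 − ((1+g)/(1+r))^n] / (r − g) = 104,980 × [1 − ((1+0.0305)/(1+r))^21] / (r − 0.0305) = £1,569,125.68.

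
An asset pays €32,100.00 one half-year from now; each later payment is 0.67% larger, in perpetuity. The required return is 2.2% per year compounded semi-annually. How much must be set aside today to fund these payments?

Periodic rate r = 0.022/2 per half-year.
Growing perpetuity (Gordon): PV = PMT₁ / (r − g) = 32,100 / (r − 0.0067) = €7,465,116.28.

€7,465,116.28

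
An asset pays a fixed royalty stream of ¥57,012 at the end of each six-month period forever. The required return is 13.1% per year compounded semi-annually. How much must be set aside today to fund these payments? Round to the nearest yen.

Periodic rate r = 0.131/2 per half-year.
Level perpetuity: PV = PMT / r = 57,012 / (0.131/2) = ¥870,412.

¥870,412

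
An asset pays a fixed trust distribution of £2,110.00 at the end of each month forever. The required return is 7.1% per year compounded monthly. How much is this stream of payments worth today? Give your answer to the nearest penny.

£356,619.72

Periodic rate r = 0.071/12 per month.
Level perpetuity: PV = PMT / r = 2,110 / (0.071/12) = £356,619.72.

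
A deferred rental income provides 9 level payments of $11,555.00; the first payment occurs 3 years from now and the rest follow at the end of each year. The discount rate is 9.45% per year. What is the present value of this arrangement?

Ordinary annuity of 9 payments, first payment at period 3.
Periodic rate r = 0.0945 per year.
The ordinary-annuity PV formula values the stream one period before the first payment (period 2); discount that back 2 periods:
PV₀ = 11,555 × [1 − (1+r)^−9] / r × (1+r)^−2 = $56,785.92

$56,785.92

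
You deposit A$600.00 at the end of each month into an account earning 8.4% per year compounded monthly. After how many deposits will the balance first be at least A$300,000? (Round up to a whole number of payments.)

Periodic rate r = 0.084/12 per month; n is counted in months.
Ordinary annuity FV: 300,000 = 600 × [((1+r)^n − 1)/r].
(1+r)^n = 1 + 300,000 × r / 600, so n = ln(1 + 300,000·r/600) / ln(1+r) = 215.62.
Round up to a whole number of payments: n = 216.

216 payments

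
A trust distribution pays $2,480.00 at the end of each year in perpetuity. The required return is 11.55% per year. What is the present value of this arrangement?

$21,471.86

Periodic rate r = 0.1155 per year.
Level perpetuity: PV = PMT / r = 2,480 / (0.1155) = $21,471.86.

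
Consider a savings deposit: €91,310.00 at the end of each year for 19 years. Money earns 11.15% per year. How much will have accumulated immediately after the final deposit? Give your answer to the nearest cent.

€5,283,794.89

This is an ordinary annuity: 19 deposits of €91,310.00 at the end of each year.
Periodic rate r = 0.1115 per year.
FV = PMT × [((1+r)^n − 1)/r] = 91,310 × [(1+r)^19 − 1] / r = €5,283,794.89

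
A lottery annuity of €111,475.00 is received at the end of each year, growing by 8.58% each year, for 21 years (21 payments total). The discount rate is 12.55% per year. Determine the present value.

Periodic rate r = 0.1255 per year.
Growing ordinary annuity: PV = PMT₁ × [1 − ((1+g)/(1+r))^n] / (r − g) = 111,475 × [1 − ((1+0.0858)/(1+r))^21] / (r − 0.0858) = €1,487,009.78.

€1,487,009.78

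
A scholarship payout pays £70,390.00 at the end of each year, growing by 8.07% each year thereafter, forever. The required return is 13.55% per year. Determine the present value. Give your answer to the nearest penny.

£1,284,489.05

Periodic rate r = 0.1355 per year.
Growing perpetuity (Gordon): PV = PMT₁ / (r − g) = 70,390 / (r − 0.0807) = £1,284,489.05.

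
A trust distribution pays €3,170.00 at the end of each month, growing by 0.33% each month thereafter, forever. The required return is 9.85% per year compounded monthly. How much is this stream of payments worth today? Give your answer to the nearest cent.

€645,840.41

Periodic rate r = 0.0985/12 per month.
Growing perpetuity (Gordon): PV = PMT₁ / (r − g) = 3,170 / (r − 0.0033) = €645,840.41.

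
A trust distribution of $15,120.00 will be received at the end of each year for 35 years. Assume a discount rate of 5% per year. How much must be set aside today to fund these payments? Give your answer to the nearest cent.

This is an ordinary annuity: 35 payments of $15,120.00 at the end of each year.
Periodic rate r = 0.05 per year.
PV = PMT × [(1 − (1+r)^−n)/r] = 15,120 × [1 − (1+r)^−35] / r = $247,577.82

$247,577.82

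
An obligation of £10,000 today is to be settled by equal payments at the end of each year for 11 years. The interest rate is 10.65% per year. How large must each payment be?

Level ordinary annuity; solve PV = PMT × [(1 − (1+r)^−n)/r] for PMT.
Periodic rate r = 0.1065 per year.
With n = 11: PMT = 10,000 / ([(1 − (1+r)^−n)/r]) = £1,586.00

£1,586.00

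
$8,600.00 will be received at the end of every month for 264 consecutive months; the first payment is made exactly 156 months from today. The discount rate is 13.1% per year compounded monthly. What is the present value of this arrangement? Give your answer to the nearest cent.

Ordinary annuity of 264 payments, first payment at period 156.
Periodic rate r = 0.131/12 per month; n is counted in months.
The ordinary-annuity PV formula values the stream one period before the first payment (period 155); discount that back 155 periods:
PV₀ = 8,600 × [1 − (1+r)^−264] / r × (1+r)^−155 = $138,065.08

$138,065.08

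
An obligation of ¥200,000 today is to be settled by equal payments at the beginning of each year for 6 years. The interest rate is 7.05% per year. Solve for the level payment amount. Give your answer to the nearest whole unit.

Level annuity due; solve PV = PMT × [(1 − (1+r)^−n)/r] × (1+r) for PMT.
Periodic rate r = 0.0705 per year.
With n = 6: PMT = 200,000 / ([(1 − (1+r)^−n)/r] × (1+r)) = ¥39,256

¥39,256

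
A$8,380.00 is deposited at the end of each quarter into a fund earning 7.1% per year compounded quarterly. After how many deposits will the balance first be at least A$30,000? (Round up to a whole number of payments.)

Periodic rate r = 0.071/4 per quarter; n is counted in quarters.
Ordinary annuity FV: 30,000 = 8,380 × [((1+r)^n − 1)/r].
(1+r)^n = 1 + 30,000 × r / 8,380, so n = ln(1 + 30,000·r/8,380) / ln(1+r) = 3.50.
Round up to a whole number of payments: n = 4.

4 payments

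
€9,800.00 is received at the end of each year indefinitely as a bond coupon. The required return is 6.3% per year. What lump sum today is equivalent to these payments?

Periodic rate r = 0.063 per year.
Level perpetuity: PV = PMT / r = 9,800 / (0.063) = €155,555.56.

€155,555.56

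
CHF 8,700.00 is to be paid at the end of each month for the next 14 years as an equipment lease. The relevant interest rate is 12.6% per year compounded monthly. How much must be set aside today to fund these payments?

CHF 685,277.25

This is an ordinary annuity: 168 payments of CHF 8,700.00 at the end of each month.
Periodic rate r = 0.126/12 per month; n is counted in months.
PV = PMT × [(1 − (1+r)^−n)/r] = 8,700 × [1 − (1+r)^−168] / r = CHF 685,277.25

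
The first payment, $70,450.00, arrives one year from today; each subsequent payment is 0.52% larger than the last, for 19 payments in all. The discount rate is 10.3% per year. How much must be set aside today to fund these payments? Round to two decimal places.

Periodic rate r = 0.103 per year.
Growing ordinary annuity: PV = PMT₁ × [1 − ((1+g)/(1+r))^n] / (r − g) = 70,450 × [1 − ((1+0.0052)/(1+r))^19] / (r − 0.0052) = $596,922.25.

$596,922.25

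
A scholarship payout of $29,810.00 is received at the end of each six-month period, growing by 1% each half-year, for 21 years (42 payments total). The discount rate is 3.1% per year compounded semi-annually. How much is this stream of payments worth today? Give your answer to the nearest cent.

$1,105,405.15

Periodic rate r = 0.031/2 per half-year; n is counted in half-years.
Growing ordinary annuity: PV = PMT₁ × [1 − ((1+g)/(1+r))^n] / (r − g) = 29,810 × [1 − ((1+0.01)/(1+r))^42] / (r − 0.01) = $1,105,405.15.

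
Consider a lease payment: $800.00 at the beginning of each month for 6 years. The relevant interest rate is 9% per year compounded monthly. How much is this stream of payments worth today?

$44,714.34

This is an annuity due: 72 payments of $800.00 at the beginning of each month.
Periodic rate r = 0.09/12 per month; n is counted in months.
PV = PMT × [(1 − (1+r)^−n)/r] × (1+r) = 800 × [1 − (1+r)^−72] / r × (1+r) = $44,714.34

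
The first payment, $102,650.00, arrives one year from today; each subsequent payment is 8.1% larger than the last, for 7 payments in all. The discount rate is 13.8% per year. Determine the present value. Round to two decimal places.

Periodic rate r = 0.138 per year.
Growing ordinary annuity: PV = PMT₁ × [1 − ((1+g)/(1+r))^n] / (r − g) = 102,650 × [1 − ((1+0.081)/(1+r))^7] / (r − 0.081) = $544,071.55.

$544,071.55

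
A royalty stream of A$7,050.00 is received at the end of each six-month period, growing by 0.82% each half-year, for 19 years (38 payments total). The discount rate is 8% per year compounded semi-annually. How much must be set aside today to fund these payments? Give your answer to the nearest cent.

Periodic rate r = 0.08/2 per half-year; n is counted in half-years.
Growing ordinary annuity: PV = PMT₁ × [1 − ((1+g)/(1+r))^n] / (r − g) = 7,050 × [1 − ((1+0.0082)/(1+r))^38] / (r − 0.0082) = A$153,578.93.

A$153,578.93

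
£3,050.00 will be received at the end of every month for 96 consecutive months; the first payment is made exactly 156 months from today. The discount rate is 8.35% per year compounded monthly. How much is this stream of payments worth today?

Ordinary annuity of 96 payments, first payment at period 156.
Periodic rate r = 0.0835/12 per month; n is counted in months.
The ordinary-annuity PV formula values the stream one period before the first payment (period 155); discount that back 155 periods:
PV₀ = 3,050 × [1 − (1+r)^−96] / r × (1+r)^−155 = £72,730.96

£72,730.96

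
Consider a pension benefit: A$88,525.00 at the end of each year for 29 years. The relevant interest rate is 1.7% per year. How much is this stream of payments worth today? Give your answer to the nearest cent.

A$2,013,540.71

This is an ordinary annuity: 29 payments of A$88,525.00 at the end of each year.
Periodic rate r = 0.017 per year.
PV = PMT × [(1 − (1+r)^−n)/r] = 88,525 × [1 − (1+r)^−29] / r = A$2,013,540.71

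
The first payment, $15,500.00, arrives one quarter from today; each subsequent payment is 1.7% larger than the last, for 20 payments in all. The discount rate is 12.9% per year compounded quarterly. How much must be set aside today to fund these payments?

$261,678.27

Periodic rate r = 0.129/4 per quarter; n is counted in quarters.
Growing ordinary annuity: PV = PMT₁ × [1 − ((1+g)/(1+r))^n] / (r − g) = 15,500 × [1 − ((1+0.017)/(1+r))^20] / (r − 0.017) = $261,678.27.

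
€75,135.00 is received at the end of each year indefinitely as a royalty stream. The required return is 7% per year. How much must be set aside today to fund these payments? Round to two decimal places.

€1,073,357.14

Periodic rate r = 0.07 per year.
Level perpetuity: PV = PMT / r = 75,135 / (0.07) = €1,073,357.14.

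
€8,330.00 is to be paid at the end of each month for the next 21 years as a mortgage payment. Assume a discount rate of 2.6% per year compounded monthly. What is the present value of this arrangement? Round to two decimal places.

This is an ordinary annuity: 252 payments of €8,330.00 at the end of each month.
Periodic rate r = 0.026/12 per month; n is counted in months.
PV = PMT × [(1 − (1+r)^−n)/r] = 8,330 × [1 − (1+r)^−252] / r = €1,616,259.11

€1,616,259.11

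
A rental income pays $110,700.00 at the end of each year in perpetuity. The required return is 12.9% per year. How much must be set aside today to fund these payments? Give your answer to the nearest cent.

Periodic rate r = 0.129 per year.
Level perpetuity: PV = PMT / r = 110,700 / (0.129) = $858,139.53.

$858,139.53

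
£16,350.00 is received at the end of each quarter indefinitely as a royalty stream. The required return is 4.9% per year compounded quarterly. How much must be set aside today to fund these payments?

Periodic rate r = 0.049/4 per quarter.
Level perpetuity: PV = PMT / r = 16,350 / (0.049/4) = £1,334,693.88.

£1,334,693.88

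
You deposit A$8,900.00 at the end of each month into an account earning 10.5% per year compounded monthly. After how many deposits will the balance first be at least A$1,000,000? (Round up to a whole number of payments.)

79 payments

Periodic rate r = 0.105/12 per month; n is counted in months.
Ordinary annuity FV: 1,000,000 = 8,900 × [((1+r)^n − 1)/r].
(1+r)^n = 1 + 1,000,000 × r / 8,900, so n = ln(1 + 1,000,000·r/8,900) / ln(1+r) = 78.59.
Round up to a whole number of payments: n = 79.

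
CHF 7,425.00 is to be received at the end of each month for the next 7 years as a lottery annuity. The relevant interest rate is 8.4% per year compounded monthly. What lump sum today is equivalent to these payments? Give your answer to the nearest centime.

CHF 470,346.17

This is an ordinary annuity: 84 payments of CHF 7,425.00 at the end of each month.
Periodic rate r = 0.084/12 per month; n is counted in months.
PV = PMT × [(1 − (1+r)^−n)/r] = 7,425 × [1 − (1+r)^−84] / r = CHF 470,346.17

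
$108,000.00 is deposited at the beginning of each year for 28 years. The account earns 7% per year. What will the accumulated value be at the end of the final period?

This is an annuity due: 28 deposits of $108,000.00 at the beginning of each year.
Periodic rate r = 0.07 per year.
FV = PMT × [((1+r)^n − 1)/r] × (1+r) = 108,000 × [(1+r)^28 − 1] / r × (1+r) = $9,325,425.16

$9,325,425.16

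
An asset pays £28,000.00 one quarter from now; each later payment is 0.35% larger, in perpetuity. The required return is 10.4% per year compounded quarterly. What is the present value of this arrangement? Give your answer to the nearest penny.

£1,244,444.44

Periodic rate r = 0.104/4 per quarter.
Growing perpetuity (Gordon): PV = PMT₁ / (r − g) = 28,000 / (r − 0.0035) = £1,244,444.44.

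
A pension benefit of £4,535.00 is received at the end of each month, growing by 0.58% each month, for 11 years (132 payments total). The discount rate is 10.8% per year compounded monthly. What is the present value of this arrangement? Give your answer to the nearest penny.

£485,374.64

Periodic rate r = 0.108/12 per month; n is counted in months.
Growing ordinary annuity: PV = PMT₁ × [1 − ((1+g)/(1+r))^n] / (r − g) = 4,535 × [1 − ((1+0.0058)/(1+r))^132] / (r − 0.0058) = £485,374.64.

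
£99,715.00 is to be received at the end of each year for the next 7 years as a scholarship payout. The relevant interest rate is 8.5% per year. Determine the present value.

£510,392.58

This is an ordinary annuity: 7 payments of £99,715.00 at the end of each year.
Periodic rate r = 0.085 per year.
PV = PMT × [(1 − (1+r)^−n)/r] = 99,715 × [1 − (1+r)^−7] / r = £510,392.58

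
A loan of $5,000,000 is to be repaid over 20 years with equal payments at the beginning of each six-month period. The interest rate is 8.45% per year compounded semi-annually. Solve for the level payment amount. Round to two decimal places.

Level annuity due; solve PV = PMT × [(1 − (1+r)^−n)/r] × (1+r) for PMT.
Periodic rate r = 0.0845/2 per half-year; n is counted in half-years.
With n = 40: PMT = 5,000,000 / ([(1 − (1+r)^−n)/r] × (1+r)) = $250,551.87

$250,551.87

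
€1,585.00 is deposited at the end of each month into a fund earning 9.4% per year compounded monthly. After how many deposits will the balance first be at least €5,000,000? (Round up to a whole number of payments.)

Periodic rate r = 0.094/12 per month; n is counted in months.
Ordinary annuity FV: 5,000,000 = 1,585 × [((1+r)^n − 1)/r].
(1+r)^n = 1 + 5,000,000 × r / 1,585, so n = ln(1 + 5,000,000·r/1,585) / ln(1+r) = 416.12.
Round up to a whole number of payments: n = 417.

417 payments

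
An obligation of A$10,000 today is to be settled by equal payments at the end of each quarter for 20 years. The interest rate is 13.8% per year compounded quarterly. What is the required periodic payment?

A$369.50

Level ordinary annuity; solve PV = PMT × [(1 − (1+r)^−n)/r] for PMT.
Periodic rate r = 0.138/4 per quarter; n is counted in quarters.
With n = 80: PMT = 10,000 / ([(1 − (1+r)^−n)/r]) = A$369.50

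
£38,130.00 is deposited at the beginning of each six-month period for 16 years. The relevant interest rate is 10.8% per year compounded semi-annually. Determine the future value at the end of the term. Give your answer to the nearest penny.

£3,260,857.42

This is an annuity due: 32 deposits of £38,130.00 at the beginning of each six-month period.
Periodic rate r = 0.108/2 per half-year; n is counted in half-years.
FV = PMT × [((1+r)^n − 1)/r] × (1+r) = 38,130 × [(1+r)^32 − 1] / r × (1+r) = £3,260,857.42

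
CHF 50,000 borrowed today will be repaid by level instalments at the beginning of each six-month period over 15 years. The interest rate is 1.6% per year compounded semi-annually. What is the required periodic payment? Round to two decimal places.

CHF 1,866.35

Level annuity due; solve PV = PMT × [(1 − (1+r)^−n)/r] × (1+r) for PMT.
Periodic rate r = 0.016/2 per half-year; n is counted in half-years.
With n = 30: PMT = 50,000 / ([(1 − (1+r)^−n)/r] × (1+r)) = CHF 1,866.35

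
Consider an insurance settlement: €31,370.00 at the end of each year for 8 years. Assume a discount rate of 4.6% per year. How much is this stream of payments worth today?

€206,070.21

This is an ordinary annuity: 8 payments of €31,370.00 at the end of each year.
Periodic rate r = 0.046 per year.
PV = PMT × [(1 − (1+r)^−n)/r] = 31,370 × [1 − (1+r)^−8] / r = €206,070.21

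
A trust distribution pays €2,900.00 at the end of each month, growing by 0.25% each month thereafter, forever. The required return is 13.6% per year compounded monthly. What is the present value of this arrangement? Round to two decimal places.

€328,301.89

Periodic rate r = 0.136/12 per month.
Growing perpetuity (Gordon): PV = PMT₁ / (r − g) = 2,900 / (r − 0.0025) = €328,301.89.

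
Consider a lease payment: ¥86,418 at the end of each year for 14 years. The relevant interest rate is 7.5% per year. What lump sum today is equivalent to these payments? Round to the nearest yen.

¥733,616

This is an ordinary annuity: 14 payments of ¥86,418 at the end of each year.
Periodic rate r = 0.075 per year.
PV = PMT × [(1 − (1+r)^−n)/r] = 86,418 × [1 − (1+r)^−14] / r = ¥733,616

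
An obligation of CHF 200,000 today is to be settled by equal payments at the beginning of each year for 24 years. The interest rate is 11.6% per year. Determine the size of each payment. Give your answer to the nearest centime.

Level annuity due; solve PV = PMT × [(1 − (1+r)^−n)/r] × (1+r) for PMT.
Periodic rate r = 0.116 per year.
With n = 24: PMT = 200,000 / ([(1 − (1+r)^−n)/r] × (1+r)) = CHF 22,396.35

CHF 22,396.35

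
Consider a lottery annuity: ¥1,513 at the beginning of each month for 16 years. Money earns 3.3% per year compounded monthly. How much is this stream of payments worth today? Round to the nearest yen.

¥226,079

This is an annuity due: 192 payments of ¥1,513 at the beginning of each month.
Periodic rate r = 0.033/12 per month; n is counted in months.
PV = PMT × [(1 − (1+r)^−n)/r] × (1+r) = 1,513 × [1 − (1+r)^−192] / r × (1+r) = ¥226,079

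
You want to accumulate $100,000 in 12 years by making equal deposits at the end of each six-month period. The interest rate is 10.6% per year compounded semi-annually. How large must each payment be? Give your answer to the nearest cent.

Level ordinary annuity; solve FV = PMT × [((1+r)^n − 1)/r] for PMT.
Periodic rate r = 0.106/2 per half-year; n is counted in half-years.
With n = 24: PMT = 100,000 / ([((1+r)^n − 1)/r]) = $2,160.03

$2,160.03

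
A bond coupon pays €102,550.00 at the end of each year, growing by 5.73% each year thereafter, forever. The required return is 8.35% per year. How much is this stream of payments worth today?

€3,914,122.14

Periodic rate r = 0.0835 per year.
Growing perpetuity (Gordon): PV = PMT₁ / (r − g) = 102,550 / (r − 0.0573) = €3,914,122.14.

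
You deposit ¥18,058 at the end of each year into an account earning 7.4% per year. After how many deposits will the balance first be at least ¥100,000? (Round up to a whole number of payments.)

5 payments

Periodic rate r = 0.074 per year.
Ordinary annuity FV: 100,000 = 18,058 × [((1+r)^n − 1)/r].
(1+r)^n = 1 + 100,000 × r / 18,058, so n = ln(1 + 100,000·r/18,058) / ln(1+r) = 4.81.
Round up to a whole number of payments: n = 5.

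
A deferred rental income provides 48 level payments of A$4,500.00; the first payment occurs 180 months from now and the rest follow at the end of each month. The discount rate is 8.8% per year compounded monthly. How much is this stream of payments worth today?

Ordinary annuity of 48 payments, first payment at period 180.
Periodic rate r = 0.088/12 per month; n is counted in months.
The ordinary-annuity PV formula values the stream one period before the first payment (period 179); discount that back 179 periods:
PV₀ = 4,500 × [1 − (1+r)^−48] / r × (1+r)^−179 = A$49,082.76

A$49,082.76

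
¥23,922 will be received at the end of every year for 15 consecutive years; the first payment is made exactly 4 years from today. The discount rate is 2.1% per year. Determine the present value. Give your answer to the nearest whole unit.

Ordinary annuity of 15 payments, first payment at period 4.
Periodic rate r = 0.021 per year.
The ordinary-annuity PV formula values the stream one period before the first payment (period 3); discount that back 3 periods:
PV₀ = 23,922 × [1 − (1+r)^−15] / r × (1+r)^−3 = ¥286,652

¥286,652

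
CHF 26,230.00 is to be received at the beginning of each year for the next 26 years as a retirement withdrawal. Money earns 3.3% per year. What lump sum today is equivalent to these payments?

CHF 468,077.18

This is an annuity due: 26 payments of CHF 26,230.00 at the beginning of each year.
Periodic rate r = 0.033 per year.
PV = PMT × [(1 − (1+r)^−n)/r] × (1+r) = 26,230 × [1 − (1+r)^−26] / r × (1+r) = CHF 468,077.18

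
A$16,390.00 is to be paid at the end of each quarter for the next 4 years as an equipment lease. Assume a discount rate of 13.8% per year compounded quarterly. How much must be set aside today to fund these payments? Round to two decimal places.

A$198,968.95

This is an ordinary annuity: 16 payments of A$16,390.00 at the end of each quarter.
Periodic rate r = 0.138/4 per quarter; n is counted in quarters.
PV = PMT × [(1 − (1+r)^−n)/r] = 16,390 × [1 − (1+r)^−16] / r = A$198,968.95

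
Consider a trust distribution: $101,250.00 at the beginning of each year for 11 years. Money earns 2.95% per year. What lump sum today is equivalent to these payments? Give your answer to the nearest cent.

This is an annuity due: 11 payments of $101,250.00 at the beginning of each year.
Periodic rate r = 0.0295 per year.
PV = PMT × [(1 − (1+r)^−n)/r] × (1+r) = 101,250 × [1 − (1+r)^−11] / r × (1+r) = $967,141.08

$967,141.08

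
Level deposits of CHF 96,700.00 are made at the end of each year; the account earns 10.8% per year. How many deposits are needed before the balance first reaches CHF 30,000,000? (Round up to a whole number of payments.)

35 payments

Periodic rate r = 0.108 per year.
Ordinary annuity FV: 30,000,000 = 96,700 × [((1+r)^n − 1)/r].
(1+r)^n = 1 + 30,000,000 × r / 96,700, so n = ln(1 + 30,000,000·r/96,700) / ln(1+r) = 34.53.
Round up to a whole number of payments: n = 35.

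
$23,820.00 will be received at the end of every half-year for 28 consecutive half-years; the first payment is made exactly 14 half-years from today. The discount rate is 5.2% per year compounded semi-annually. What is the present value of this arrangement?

$336,389.46

Ordinary annuity of 28 payments, first payment at period 14.
Periodic rate r = 0.052/2 per half-year; n is counted in half-years.
The ordinary-annuity PV formula values the stream one period before the first payment (period 13); discount that back 13 periods:
PV₀ = 23,820 × [1 − (1+r)^−28] / r × (1+r)^−13 = $336,389.46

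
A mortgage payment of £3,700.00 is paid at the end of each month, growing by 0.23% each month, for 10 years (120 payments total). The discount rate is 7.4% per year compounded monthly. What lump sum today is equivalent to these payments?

£354,057.23

Periodic rate r = 0.074/12 per month; n is counted in months.
Growing ordinary annuity: PV = PMT₁ × [1 − ((1+g)/(1+r))^n] / (r − g) = 3,700 × [1 − ((1+0.0023)/(1+r))^120] / (r − 0.0023) = £354,057.23.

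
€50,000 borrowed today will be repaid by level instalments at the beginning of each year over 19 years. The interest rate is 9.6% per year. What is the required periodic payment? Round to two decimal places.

Level annuity due; solve PV = PMT × [(1 − (1+r)^−n)/r] × (1+r) for PMT.
Periodic rate r = 0.096 per year.
With n = 19: PMT = 50,000 / ([(1 − (1+r)^−n)/r] × (1+r)) = €5,310.02

€5,310.02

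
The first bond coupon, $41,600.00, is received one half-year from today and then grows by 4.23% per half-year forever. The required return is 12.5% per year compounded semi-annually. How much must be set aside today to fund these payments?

Periodic rate r = 0.125/2 per half-year.
Growing perpetuity (Gordon): PV = PMT₁ / (r − g) = 41,600 / (r − 0.0423) = $2,059,405.94.

$2,059,405.94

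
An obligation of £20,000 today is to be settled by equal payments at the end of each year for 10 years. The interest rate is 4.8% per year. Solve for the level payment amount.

Level ordinary annuity; solve PV = PMT × [(1 − (1+r)^−n)/r] for PMT.
Periodic rate r = 0.048 per year.
With n = 10: PMT = 20,000 / ([(1 − (1+r)^−n)/r]) = £2,565.00

£2,565.00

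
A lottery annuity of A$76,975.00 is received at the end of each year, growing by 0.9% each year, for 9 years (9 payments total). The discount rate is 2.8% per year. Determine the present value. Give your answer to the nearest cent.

Periodic rate r = 0.028 per year.
Growing ordinary annuity: PV = PMT₁ × [1 − ((1+g)/(1+r))^n] / (r − g) = 76,975 × [1 − ((1+0.009)/(1+r))^9] / (r − 0.009) = A$626,173.95.

A$626,173.95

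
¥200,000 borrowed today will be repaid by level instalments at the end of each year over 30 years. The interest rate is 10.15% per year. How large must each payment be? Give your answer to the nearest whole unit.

¥21,482

Level ordinary annuity; solve PV = PMT × [(1 − (1+r)^−n)/r] for PMT.
Periodic rate r = 0.1015 per year.
With n = 30: PMT = 200,000 / ([(1 − (1+r)^−n)/r]) = ¥21,482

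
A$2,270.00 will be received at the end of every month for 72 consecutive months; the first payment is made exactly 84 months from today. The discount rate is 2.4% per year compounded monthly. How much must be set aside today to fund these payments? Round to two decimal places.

A$128,836.81

Ordinary annuity of 72 payments, first payment at period 84.
Periodic rate r = 0.024/12 per month; n is counted in months.
The ordinary-annuity PV formula values the stream one period before the first payment (period 83); discount that back 83 periods:
PV₀ = 2,270 × [1 − (1+r)^−72] / r × (1+r)^−83 = A$128,836.81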